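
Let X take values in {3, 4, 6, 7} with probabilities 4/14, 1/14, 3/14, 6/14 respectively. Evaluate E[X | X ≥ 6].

20/3

P(X ≥ 6) = 9/14.
Σ over the event: 6·3/14 + 7·3/7 = 30/7.
E[X | X ≥ 6] = (30/7) / (9/14) = 20/3.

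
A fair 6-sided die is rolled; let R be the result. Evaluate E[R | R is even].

Given R is even, R is equally likely to be any of {2, 4, 6}.
E[R | R is even] = (2 + 4 + 6) / 3 = 4.

4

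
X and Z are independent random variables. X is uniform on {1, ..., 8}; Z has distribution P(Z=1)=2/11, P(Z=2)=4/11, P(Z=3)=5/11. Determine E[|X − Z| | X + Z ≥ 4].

P(X + Z ≥ 4) = 10/11.
Summing |X−Z|·P(x,y) over outcomes with X + Z ≥ 4 gives 57/22.
E[|X − Z| | X + Z ≥ 4] = (57/22) / (10/11) = 57/20.

57/20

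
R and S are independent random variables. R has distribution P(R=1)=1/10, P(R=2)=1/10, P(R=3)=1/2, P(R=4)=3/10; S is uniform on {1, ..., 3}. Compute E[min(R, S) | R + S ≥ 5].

P(R + S ≥ 5) = 2/3.
Summing min(R,S)·P(x,y) over outcomes with R + S ≥ 5 gives 3/2.
E[min(R, S) | R + S ≥ 5] = (3/2) / (2/3) = 9/4.

9/4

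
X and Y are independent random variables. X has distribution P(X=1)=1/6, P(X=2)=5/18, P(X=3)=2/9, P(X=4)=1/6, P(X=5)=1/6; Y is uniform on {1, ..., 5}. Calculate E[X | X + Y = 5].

P(X + Y = 5) = 1/6.
Summing X·P(x,y) over outcomes with X + Y = 5 gives 37/90.
E[X | X + Y = 5] = (37/90) / (1/6) = 37/15.

37/15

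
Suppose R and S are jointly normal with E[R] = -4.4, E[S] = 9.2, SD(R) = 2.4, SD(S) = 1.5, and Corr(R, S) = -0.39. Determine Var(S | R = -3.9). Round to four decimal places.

Var(S | R=x) = (1 − ρ²)·σ_S².
Var(S | R=-3.9) = (1.5)²·(1 − (-0.39)²) = 2.25·0.8479 = 1.9078.

1.9078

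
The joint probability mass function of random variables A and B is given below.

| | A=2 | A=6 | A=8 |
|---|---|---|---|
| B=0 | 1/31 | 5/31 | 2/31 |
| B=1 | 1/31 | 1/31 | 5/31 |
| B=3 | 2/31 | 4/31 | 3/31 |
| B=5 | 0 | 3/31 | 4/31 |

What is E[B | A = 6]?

P(A = 6) = 13/31.
Summing B·P(A=x,B=y) over the conditioning event gives 28/31.
E[B | A = 6] = (28/31) / (13/31) = 28/13.

28/13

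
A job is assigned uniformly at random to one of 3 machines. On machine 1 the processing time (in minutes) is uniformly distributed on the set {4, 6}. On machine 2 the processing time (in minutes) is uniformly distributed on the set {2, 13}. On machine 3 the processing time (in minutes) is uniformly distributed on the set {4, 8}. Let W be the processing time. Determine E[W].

E[W | machine 1] = (4+6)/2 = 5.
E[W | machine 2] = (2+13)/2 = 15/2.
E[W | machine 3] = (4+8)/2 = 6.
By the law of total expectation,
E[W] = (1/3)·(5) + (1/3)·(15/2) + (1/3)·(6) = 37/6.

37/6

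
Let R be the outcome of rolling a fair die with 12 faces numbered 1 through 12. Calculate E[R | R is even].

Given R is even, R is equally likely to be any of {2, 4, 6, 8, 10, 12}.
E[R | R is even] = (2 + 4 + 6 + 8 + 10 + 12) / 6 = 7.

7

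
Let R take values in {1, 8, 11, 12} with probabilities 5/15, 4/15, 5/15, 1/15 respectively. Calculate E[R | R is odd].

6

P(R is odd) = 2/3.
Σ over the event: 1·1/3 + 11·1/3 = 4.
E[R | R is odd] = (4) / (2/3) = 6.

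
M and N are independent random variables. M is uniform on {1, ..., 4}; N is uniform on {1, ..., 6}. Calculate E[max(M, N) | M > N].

10/3

Outcomes with M > N: (2,1), (3,1), (3,2), (4,1), (4,2), (4,3), each with probability 1/24.
E[max(M, N) | M > N] = (2 + 3 + 3 + 4 + 4 + 4) / 6 = 10/3.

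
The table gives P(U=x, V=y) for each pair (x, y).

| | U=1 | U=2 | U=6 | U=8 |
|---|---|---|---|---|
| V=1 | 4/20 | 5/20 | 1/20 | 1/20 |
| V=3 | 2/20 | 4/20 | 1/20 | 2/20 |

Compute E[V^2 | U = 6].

5

P(U = 6) = 1/10.
Σ V^2·P over the event = 1·(1/20) + 9·(1/20) = 1/2.
E[V^2 | U = 6] = (1/2) / (1/10) = 5.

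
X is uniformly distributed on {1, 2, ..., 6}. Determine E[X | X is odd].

3

Given X is odd, X is equally likely to be any of {1, 3, 5}.
E[X | X is odd] = (1 + 3 + 5) / 3 = 3.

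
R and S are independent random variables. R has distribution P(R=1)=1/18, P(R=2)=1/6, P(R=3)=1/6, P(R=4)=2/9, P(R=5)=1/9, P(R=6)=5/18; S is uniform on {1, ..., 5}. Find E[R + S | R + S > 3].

P(R + S > 3) = 17/18.
Summing (R+S)·P(x,y) over outcomes with R + S > 3 gives 308/45.
E[R + S | R + S > 3] = (308/45) / (17/18) = 616/85.

616/85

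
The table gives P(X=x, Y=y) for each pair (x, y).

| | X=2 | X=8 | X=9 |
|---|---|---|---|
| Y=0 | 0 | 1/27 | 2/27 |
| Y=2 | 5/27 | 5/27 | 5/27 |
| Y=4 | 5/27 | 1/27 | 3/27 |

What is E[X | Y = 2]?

P(Y = 2) = 5/9.
Σ X·P over the event = 2·(5/27) + 8·(5/27) + 9·(5/27) = 95/27.
E[X | Y = 2] = (95/27) / (5/9) = 19/3.

19/3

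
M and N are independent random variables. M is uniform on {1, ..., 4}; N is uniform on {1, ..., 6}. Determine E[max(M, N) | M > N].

Outcomes with M > N: (2,1), (3,1), (3,2), (4,1), (4,2), (4,3), each with probability 1/24.
E[max(M, N) | M > N] = (2 + 3 + 3 + 4 + 4 + 4) / 6 = 10/3.

10/3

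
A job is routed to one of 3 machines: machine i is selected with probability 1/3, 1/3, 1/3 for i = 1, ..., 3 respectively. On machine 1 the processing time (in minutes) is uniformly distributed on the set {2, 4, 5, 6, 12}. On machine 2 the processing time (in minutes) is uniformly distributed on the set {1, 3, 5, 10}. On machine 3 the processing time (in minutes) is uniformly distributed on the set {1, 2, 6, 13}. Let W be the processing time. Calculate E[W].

107/20

E[W | machine 1] = (2+4+5+6+12)/5 = 29/5.
E[W | machine 2] = (1+3+5+10)/4 = 19/4.
E[W | machine 3] = (1+2+6+13)/4 = 11/2.
By the law of total expectation,
E[W] = (1/3)·(29/5) + (1/3)·(19/4) + (1/3)·(11/2) = 107/20.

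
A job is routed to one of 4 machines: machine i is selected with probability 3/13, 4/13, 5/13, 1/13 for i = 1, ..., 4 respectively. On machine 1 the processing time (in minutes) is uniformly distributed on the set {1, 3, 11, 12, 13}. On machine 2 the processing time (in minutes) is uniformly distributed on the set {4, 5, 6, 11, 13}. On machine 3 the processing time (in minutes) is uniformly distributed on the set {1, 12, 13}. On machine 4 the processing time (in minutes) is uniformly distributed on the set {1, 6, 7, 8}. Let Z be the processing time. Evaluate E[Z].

3121/390

E[Z | machine 1] = (1+3+11+12+13)/5 = 8.
E[Z | machine 2] = (4+5+6+11+13)/5 = 39/5.
E[Z | machine 3] = (1+12+13)/3 = 26/3.
E[Z | machine 4] = (1+6+7+8)/4 = 11/2.
By the law of total expectation,
E[Z] = (3/13)·(8) + (4/13)·(39/5) + (5/13)·(26/3) + (1/13)·(11/2) = 3121/390.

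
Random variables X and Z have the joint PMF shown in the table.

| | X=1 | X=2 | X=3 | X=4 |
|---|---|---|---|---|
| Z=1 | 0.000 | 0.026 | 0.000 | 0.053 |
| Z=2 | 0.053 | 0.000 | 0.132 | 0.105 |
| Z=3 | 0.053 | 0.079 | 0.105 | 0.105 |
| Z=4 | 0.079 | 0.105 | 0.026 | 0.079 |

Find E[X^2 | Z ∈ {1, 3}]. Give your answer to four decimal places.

P(Z ∈ {1, 3}) = 0.421.
Σ X^2·P over the event = 1·(0.053) + 4·(0.026) + 4·(0.079) + 9·(0.105) + 16·(0.053) + 16·(0.105) = 3.946.
E[X^2 | Z ∈ {1, 3}] = (3.946) / (0.421) = 9.3729.

9.3729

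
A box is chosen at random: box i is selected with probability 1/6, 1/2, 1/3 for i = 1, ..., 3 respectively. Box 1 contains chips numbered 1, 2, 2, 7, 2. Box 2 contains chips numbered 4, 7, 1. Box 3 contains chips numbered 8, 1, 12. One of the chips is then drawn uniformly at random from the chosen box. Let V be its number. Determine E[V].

E[V | box 1] = (1+2+2+7+2)/5 = 14/5.
E[V | box 2] = (4+7+1)/3 = 4.
E[V | box 3] = (8+1+12)/3 = 7.
By the law of total expectation,
E[V] = (1/6)·(14/5) + (1/2)·(4) + (1/3)·(7) = 24/5.

24/5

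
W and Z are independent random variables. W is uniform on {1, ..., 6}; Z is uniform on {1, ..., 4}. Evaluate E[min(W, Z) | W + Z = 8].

Outcomes with W + Z = 8: (4,4), (5,3), (6,2), each with probability 1/24.
E[min(W, Z) | W + Z = 8] = (4 + 3 + 2) / 3 = 3.

3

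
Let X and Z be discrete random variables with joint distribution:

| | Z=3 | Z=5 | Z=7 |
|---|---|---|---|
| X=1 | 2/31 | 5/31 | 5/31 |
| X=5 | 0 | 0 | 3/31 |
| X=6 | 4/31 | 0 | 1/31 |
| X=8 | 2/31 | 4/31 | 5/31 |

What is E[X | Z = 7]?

P(Z = 7) = 14/31.
Summing X·P(X=x,Z=y) over the conditioning event gives 66/31.
E[X | Z = 7] = (66/31) / (14/31) = 33/7.

33/7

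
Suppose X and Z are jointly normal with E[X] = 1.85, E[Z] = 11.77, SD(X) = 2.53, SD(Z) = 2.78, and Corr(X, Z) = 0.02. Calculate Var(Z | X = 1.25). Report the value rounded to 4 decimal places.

For a bivariate normal, Var(Z | X=x) = σ_Z²(1 − ρ²).
Var(Z | X=1.25) = (2.78)²·(1 − (0.02)²) = 7.7284·0.9996 = 7.7253.

7.7253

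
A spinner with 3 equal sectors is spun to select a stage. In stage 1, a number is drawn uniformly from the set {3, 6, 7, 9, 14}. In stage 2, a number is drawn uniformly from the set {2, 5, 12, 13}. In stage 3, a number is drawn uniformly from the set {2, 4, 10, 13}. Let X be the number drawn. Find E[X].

461/60

E[X | stage 1] = (3+6+7+9+14)/5 = 39/5.
E[X | stage 2] = (2+5+12+13)/4 = 8.
E[X | stage 3] = (2+4+10+13)/4 = 29/4.
By the law of total expectation,
E[X] = (1/3)·(39/5) + (1/3)·(8) + (1/3)·(29/4) = 461/60.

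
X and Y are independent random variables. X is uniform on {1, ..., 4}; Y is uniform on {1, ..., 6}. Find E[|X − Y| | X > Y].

5/3

Outcomes with X > Y: (2,1), (3,1), (3,2), (4,1), (4,2), (4,3), each with probability 1/24.
E[|X − Y| | X > Y] = (1 + 2 + 1 + 3 + 2 + 1) / 6 = 5/3.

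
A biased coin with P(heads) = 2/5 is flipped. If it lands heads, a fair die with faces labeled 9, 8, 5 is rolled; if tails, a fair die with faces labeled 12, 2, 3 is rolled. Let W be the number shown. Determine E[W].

E[W | heads] = (9+8+5)/3 = 22/3.
E[W | tails] = (12+2+3)/3 = 17/3.
E[W] = (2/5)·(22/3) + (3/5)·(17/3) = 19/3.

19/3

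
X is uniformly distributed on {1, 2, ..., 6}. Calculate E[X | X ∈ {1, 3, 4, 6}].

7/2

P(X ∈ {1, 3, 4, 6}) = 2/3.
Σ over the event: 1·1/6 + 3·1/6 + 4·1/6 + 6·1/6 = 7/3.
E[X | X ∈ {1, 3, 4, 6}] = (7/3) / (2/3) = 7/2.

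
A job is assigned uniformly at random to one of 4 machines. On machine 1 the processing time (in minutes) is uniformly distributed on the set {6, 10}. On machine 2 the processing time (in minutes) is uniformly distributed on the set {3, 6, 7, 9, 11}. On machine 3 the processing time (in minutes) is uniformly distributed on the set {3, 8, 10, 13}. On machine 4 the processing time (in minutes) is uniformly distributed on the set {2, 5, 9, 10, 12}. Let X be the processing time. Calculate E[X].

313/40

E[X | machine 1] = (6+10)/2 = 8.
E[X | machine 2] = (3+6+7+9+11)/5 = 36/5.
E[X | machine 3] = (3+8+10+13)/4 = 17/2.
E[X | machine 4] = (2+5+9+10+12)/5 = 38/5.
By the law of total expectation,
E[X] = (1/4)·(8) + (1/4)·(36/5) + (1/4)·(17/2) + (1/4)·(38/5) = 313/40.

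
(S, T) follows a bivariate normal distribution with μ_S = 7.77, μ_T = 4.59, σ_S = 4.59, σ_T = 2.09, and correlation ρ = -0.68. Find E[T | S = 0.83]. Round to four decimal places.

The regression of T on S has slope ρ·σ_T/σ_S and passes through (μ_S, μ_T).
E[T | S=0.83] = 4.59 + (-0.68)·(2.09/4.59)·(0.83 − (7.77)) = 4.59 + (-0.30963)·(-6.94) = 6.7388.

6.7388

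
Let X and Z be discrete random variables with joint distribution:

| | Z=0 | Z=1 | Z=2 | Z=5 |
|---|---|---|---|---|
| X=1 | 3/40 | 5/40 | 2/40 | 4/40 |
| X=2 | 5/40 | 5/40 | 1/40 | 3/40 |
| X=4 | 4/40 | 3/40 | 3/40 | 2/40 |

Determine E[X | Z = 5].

P(Z = 5) = 9/40.
Σ X·P over the event = 1·(4/40) + 2·(3/40) + 4·(2/40) = 9/20.
E[X | Z = 5] = (9/20) / (9/40) = 2.

2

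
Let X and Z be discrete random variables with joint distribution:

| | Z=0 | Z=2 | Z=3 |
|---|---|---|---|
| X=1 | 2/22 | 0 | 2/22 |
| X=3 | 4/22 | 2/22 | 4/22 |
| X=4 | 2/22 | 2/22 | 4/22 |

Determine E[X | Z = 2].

P(Z = 2) = 2/11.
Σ X·P over the event = 3·(2/22) + 4·(2/22) = 7/11.
E[X | Z = 2] = (7/11) / (2/11) = 7/2.

7/2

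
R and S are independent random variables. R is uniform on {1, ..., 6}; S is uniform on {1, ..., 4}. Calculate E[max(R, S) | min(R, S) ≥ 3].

Outcomes with min(R, S) ≥ 3: (3,3), (3,4), (4,3), (4,4), (5,3), (5,4), (6,3), (6,4), each with probability 1/24.
E[max(R, S) | min(R, S) ≥ 3] = (3 + 4 + 4 + 4 + 5 + 5 + 6 + 6) / 8 = 37/8.

37/8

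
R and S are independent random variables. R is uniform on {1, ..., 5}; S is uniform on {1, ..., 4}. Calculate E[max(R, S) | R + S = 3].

2

P(R + S = 3) = 1/10.
Summing max(R,S)·P(x,y) over outcomes with R + S = 3 gives 1/5.
E[max(R, S) | R + S = 3] = (1/5) / (1/10) = 2.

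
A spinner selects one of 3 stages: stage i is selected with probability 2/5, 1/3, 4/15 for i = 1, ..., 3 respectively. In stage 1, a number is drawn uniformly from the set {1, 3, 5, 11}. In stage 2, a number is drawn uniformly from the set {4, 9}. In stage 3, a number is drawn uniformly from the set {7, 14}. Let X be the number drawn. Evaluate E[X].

E[X | stage 1] = (1+3+5+11)/4 = 5.
E[X | stage 2] = (4+9)/2 = 13/2.
E[X | stage 3] = (7+14)/2 = 21/2.
By the law of total expectation,
E[X] = (2/5)·(5) + (1/3)·(13/2) + (4/15)·(21/2) = 209/30.

209/30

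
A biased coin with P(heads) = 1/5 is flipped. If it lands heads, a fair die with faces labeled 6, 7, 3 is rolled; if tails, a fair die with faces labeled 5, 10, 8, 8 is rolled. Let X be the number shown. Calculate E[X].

E[X | heads] = (6+7+3)/3 = 16/3.
E[X | tails] = (5+10+8+8)/4 = 31/4.
By the law of total expectation,
E[X] = (1/5)·(16/3) + (4/5)·(31/4) = 109/15.

109/15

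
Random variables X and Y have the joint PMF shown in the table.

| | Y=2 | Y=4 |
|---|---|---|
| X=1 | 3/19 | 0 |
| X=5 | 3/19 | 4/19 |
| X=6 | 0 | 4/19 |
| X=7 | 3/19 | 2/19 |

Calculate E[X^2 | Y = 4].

171/5

P(Y = 4) = 10/19.
Σ X^2·P over the event = 25·(4/19) + 36·(4/19) + 49·(2/19) = 18.
E[X^2 | Y = 4] = (18) / (10/19) = 171/5.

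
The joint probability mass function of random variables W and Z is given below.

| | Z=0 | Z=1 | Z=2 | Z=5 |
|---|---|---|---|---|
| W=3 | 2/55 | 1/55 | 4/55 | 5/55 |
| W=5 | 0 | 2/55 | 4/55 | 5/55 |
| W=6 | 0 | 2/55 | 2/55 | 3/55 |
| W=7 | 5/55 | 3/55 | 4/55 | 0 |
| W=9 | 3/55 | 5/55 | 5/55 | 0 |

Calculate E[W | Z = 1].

7

P(Z = 1) = 13/55.
Σ W·P over the event = 3·(1/55) + 5·(2/55) + 6·(2/55) + 7·(3/55) + 9·(5/55) = 91/55.
E[W | Z = 1] = (91/55) / (13/55) = 7.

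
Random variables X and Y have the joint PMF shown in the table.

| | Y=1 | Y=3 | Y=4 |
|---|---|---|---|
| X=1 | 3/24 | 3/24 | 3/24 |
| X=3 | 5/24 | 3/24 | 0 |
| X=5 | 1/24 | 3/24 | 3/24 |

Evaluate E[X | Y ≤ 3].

25/9

P(Y ≤ 3) = 3/4.
Σ X·P over the event = 1·(3/24) + 1·(3/24) + 3·(5/24) + 3·(3/24) + 5·(1/24) + 5·(3/24) = 25/12.
E[X | Y ≤ 3] = (25/12) / (3/4) = 25/9.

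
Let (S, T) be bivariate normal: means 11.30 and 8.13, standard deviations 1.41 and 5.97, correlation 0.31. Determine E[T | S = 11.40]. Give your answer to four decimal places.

8.2613

E[T | S=x] = μ_T + ρ(σ_T/σ_S)(x − μ_S) for jointly normal variables.
E[T | S=11.40] = 8.13 + (0.31)·(5.97/1.41)·(11.40 − (11.30)) = 8.13 + (1.3126)·(0.1) = 8.2613.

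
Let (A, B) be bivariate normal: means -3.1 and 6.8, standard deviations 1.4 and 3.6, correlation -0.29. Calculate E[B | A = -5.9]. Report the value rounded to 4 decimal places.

The regression of B on A has slope ρ·σ_B/σ_A and passes through (μ_A, μ_B).
E[B | A=-5.9] = 6.8 + (-0.29)·(3.6/1.4)·(-5.9 − (-3.1)) = 6.8 + (-0.74571)·(-2.8) = 8.8880.

8.8880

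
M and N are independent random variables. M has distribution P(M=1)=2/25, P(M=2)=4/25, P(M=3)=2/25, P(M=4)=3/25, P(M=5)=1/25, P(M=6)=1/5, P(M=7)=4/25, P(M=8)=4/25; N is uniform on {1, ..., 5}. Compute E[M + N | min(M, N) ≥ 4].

P(min(M, N) ≥ 4) = 34/125.
Summing (M+N)·P(x,y) over outcomes with min(M, N) ≥ 4 gives 367/125.
E[M + N | min(M, N) ≥ 4] = (367/125) / (34/125) = 367/34.

367/34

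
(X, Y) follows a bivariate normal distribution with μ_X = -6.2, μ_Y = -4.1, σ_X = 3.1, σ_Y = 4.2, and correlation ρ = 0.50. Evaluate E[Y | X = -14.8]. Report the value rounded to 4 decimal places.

-9.9258

E[Y | X=x] = μ_Y + ρ(σ_Y/σ_X)(x − μ_X) for jointly normal variables.
E[Y | X=-14.8] = -4.1 + (0.50)·(4.2/3.1)·(-14.8 − (-6.2)) = -4.1 + (0.67742)·(-8.6) = -9.9258.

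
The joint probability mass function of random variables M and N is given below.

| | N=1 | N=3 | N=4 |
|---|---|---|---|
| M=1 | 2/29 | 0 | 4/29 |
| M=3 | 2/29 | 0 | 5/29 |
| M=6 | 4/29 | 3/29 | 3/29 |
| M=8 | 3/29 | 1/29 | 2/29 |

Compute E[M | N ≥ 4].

53/14

P(N ≥ 4) = 14/29.
Σ M·P over the event = 1·(4/29) + 3·(5/29) + 6·(3/29) + 8·(2/29) = 53/29.
E[M | N ≥ 4] = (53/29) / (14/29) = 53/14.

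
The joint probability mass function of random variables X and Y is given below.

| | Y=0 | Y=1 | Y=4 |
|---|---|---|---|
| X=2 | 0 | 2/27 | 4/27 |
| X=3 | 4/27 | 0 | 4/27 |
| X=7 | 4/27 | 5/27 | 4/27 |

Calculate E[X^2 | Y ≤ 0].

29

P(Y ≤ 0) = 8/27.
Σ X^2·P over the event = 9·(4/27) + 49·(4/27) = 232/27.
E[X^2 | Y ≤ 0] = (232/27) / (8/27) = 29.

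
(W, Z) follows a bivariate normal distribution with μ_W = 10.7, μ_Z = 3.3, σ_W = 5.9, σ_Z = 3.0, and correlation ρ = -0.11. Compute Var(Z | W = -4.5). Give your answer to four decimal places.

Var(Z | W=x) = (1 − ρ²)·σ_Z².
Var(Z | W=-4.5) = (3.0)²·(1 − (-0.11)²) = 9·0.9879 = 8.8911.

8.8911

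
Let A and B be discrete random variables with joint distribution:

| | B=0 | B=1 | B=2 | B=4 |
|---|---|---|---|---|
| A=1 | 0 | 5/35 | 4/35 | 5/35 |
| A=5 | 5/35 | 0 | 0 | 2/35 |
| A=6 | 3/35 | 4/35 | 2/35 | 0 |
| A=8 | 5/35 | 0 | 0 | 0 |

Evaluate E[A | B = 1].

29/9

P(B = 1) = 9/35.
Σ A·P over the event = 1·(5/35) + 6·(4/35) = 29/35.
E[A | B = 1] = (29/35) / (9/35) = 29/9.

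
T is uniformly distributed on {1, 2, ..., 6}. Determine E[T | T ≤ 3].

2

Given T ≤ 3, T is equally likely to be any of {1, 2, 3}.
E[T | T ≤ 3] = (1 + 2 + 3) / 3 = 2.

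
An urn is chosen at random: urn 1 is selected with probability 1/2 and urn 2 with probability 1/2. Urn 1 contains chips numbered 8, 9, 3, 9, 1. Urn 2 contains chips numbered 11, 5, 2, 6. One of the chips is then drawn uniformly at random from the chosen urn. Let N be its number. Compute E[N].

6

E[N | urn 1] = (8+9+3+9+1)/5 = 6.
E[N | urn 2] = (11+5+2+6)/4 = 6.
E[N] = (1/2)·(6) + (1/2)·(6) = 6.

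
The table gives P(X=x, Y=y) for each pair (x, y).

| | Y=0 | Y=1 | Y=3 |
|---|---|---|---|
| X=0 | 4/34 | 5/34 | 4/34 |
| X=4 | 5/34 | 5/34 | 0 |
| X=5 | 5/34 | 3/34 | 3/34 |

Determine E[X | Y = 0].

P(Y = 0) = 7/17.
Σ X·P over the event = 0·(4/34) + 4·(5/34) + 5·(5/34) = 45/34.
E[X | Y = 0] = (45/34) / (7/17) = 45/14.

45/14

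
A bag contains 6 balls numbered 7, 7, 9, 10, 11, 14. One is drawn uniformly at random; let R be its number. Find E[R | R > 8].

P(R > 8) = 2/3.
Σ over the event: 9·1/6 + 10·1/6 + 11·1/6 + 14·1/6 = 22/3.
E[R | R > 8] = (22/3) / (2/3) = 11.

11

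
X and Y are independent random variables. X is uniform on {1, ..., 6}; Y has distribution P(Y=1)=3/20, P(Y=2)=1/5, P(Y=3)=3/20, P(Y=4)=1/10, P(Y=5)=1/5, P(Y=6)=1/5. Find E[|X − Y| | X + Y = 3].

P(X + Y = 3) = 7/120.
Summing |X−Y|·P(x,y) over outcomes with X + Y = 3 gives 7/120.
E[|X − Y| | X + Y = 3] = (7/120) / (7/120) = 1.

1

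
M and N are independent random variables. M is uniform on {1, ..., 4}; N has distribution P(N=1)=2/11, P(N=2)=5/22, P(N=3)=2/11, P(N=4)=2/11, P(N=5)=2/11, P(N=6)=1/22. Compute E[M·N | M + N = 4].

P(M + N = 4) = 13/88.
Summing MN·P(x,y) over outcomes with M + N = 4 gives 1/2.
E[M·N | M + N = 4] = (1/2) / (13/88) = 44/13.

44/13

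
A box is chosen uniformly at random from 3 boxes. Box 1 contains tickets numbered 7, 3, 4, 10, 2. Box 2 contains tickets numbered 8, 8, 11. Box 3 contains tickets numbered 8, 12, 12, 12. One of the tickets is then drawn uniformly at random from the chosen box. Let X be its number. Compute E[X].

E[X | box 1] = (7+3+4+10+2)/5 = 26/5.
E[X | box 2] = (8+8+11)/3 = 9.
E[X | box 3] = (8+12+12+12)/4 = 11.
E[X] = (1/3)·(26/5) + (1/3)·(9) + (1/3)·(11) = 42/5.

42/5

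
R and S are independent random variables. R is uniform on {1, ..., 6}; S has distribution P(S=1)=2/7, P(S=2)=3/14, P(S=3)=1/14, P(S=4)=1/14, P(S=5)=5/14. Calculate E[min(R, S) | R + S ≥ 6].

155/56

P(R + S ≥ 6) = 2/3.
Summing min(R,S)·P(x,y) over outcomes with R + S ≥ 6 gives 155/84.
E[min(R, S) | R + S ≥ 6] = (155/84) / (2/3) = 155/56.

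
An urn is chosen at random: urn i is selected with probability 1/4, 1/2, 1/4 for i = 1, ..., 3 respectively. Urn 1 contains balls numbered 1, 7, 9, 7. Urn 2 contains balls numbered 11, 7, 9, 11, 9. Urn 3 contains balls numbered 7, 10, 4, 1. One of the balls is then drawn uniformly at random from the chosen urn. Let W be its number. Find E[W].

303/40

E[W | urn 1] = (1+7+9+7)/4 = 6.
E[W | urn 2] = (11+7+9+11+9)/5 = 47/5.
E[W | urn 3] = (7+10+4+1)/4 = 11/2.
E[W] = (1/4)·(6) + (1/2)·(47/5) + (1/4)·(11/2) = 303/40.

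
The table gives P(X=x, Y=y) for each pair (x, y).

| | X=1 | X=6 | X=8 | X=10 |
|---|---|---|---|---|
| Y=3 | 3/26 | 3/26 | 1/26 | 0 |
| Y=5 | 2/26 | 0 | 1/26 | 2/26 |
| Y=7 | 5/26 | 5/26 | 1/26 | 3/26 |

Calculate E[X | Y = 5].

P(Y = 5) = 5/26.
Summing X·P(X=x,Y=y) over the conditioning event gives 15/13.
E[X | Y = 5] = (15/13) / (5/26) = 6.

6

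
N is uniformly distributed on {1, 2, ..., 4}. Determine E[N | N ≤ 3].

2

Given N ≤ 3, N is equally likely to be any of {1, 2, 3}.
E[N | N ≤ 3] = (1 + 2 + 3) / 3 = 2.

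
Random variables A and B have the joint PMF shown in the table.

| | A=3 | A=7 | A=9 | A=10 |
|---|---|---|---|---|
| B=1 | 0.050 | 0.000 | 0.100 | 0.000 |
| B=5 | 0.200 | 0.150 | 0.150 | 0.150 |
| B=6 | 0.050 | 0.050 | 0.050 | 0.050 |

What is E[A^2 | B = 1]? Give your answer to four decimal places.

P(B = 1) = 0.150.
Summing A^2·P(A=x,B=y) over the conditioning event gives 8.550.
E[A^2 | B = 1] = (8.550) / (0.150) = 57.0000.

57.0000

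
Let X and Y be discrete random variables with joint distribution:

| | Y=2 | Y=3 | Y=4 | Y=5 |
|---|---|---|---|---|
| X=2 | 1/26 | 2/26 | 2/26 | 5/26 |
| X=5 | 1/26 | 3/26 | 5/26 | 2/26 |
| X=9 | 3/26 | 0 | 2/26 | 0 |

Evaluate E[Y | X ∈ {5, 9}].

P(X ∈ {5, 9}) = 8/13.
Summing Y·P(X=x,Y=y) over the conditioning event gives 55/26.
E[Y | X ∈ {5, 9}] = (55/26) / (8/13) = 55/16.

55/16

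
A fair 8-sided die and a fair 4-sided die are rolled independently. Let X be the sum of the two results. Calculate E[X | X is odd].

P(X is odd) = 1/2.
Σ over the event: 3·1/16 + 5·1/8 + 7·1/8 + 9·1/8 + 11·1/16 = 7/2.
E[X | X is odd] = (7/2) / (1/2) = 7.

7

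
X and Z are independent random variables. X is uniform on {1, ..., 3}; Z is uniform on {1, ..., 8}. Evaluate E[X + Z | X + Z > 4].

68/9

P(X + Z > 4) = 3/4.
Summing (X+Z)·P(x,y) over outcomes with X + Z > 4 gives 17/3.
E[X + Z | X + Z > 4] = (17/3) / (3/4) = 68/9.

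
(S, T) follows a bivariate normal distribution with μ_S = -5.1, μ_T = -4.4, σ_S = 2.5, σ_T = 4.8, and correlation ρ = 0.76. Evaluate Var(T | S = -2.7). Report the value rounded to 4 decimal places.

9.7321

Var(T | S=x) = (1 − ρ²)·σ_T².
Var(T | S=-2.7) = (4.8)²·(1 − (0.76)²) = 23.04·0.4224 = 9.7321.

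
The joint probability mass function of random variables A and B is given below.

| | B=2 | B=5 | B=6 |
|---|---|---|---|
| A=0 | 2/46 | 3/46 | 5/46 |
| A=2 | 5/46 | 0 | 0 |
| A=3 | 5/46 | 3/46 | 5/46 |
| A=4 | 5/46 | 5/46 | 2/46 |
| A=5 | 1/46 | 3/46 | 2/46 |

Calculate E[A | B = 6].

33/14

P(B = 6) = 7/23.
Σ A·P over the event = 0·(5/46) + 3·(5/46) + 4·(2/46) + 5·(2/46) = 33/46.
E[A | B = 6] = (33/46) / (7/23) = 33/14.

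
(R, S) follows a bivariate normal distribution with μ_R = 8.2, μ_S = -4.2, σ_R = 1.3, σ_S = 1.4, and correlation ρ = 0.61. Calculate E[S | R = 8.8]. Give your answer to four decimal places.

-3.8058

For a bivariate normal, E[S | R=x] = μ_S + ρ·(σ_S/σ_R)·(x − μ_R).
E[S | R=8.8] = -4.2 + (0.61)·(1.4/1.3)·(8.8 − (8.2)) = -4.2 + (0.65692)·(0.6) = -3.8058.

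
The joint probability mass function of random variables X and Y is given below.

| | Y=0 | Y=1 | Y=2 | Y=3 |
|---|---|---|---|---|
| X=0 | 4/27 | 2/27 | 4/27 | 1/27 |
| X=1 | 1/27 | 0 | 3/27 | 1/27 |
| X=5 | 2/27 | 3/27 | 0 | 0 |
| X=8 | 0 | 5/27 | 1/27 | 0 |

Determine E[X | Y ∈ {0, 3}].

P(Y ∈ {0, 3}) = 1/3.
Σ X·P over the event = 0·(4/27) + 0·(1/27) + 1·(1/27) + 1·(1/27) + 5·(2/27) = 4/9.
E[X | Y ∈ {0, 3}] = (4/9) / (1/3) = 4/3.

4/3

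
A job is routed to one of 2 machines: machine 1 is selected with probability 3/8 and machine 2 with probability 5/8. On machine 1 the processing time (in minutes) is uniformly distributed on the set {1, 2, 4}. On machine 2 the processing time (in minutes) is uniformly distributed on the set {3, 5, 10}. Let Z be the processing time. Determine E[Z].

37/8

E[Z | machine 1] = (1+2+4)/3 = 7/3.
E[Z | machine 2] = (3+5+10)/3 = 6.
By the law of total expectation,
E[Z] = (3/8)·(7/3) + (5/8)·(6) = 37/8.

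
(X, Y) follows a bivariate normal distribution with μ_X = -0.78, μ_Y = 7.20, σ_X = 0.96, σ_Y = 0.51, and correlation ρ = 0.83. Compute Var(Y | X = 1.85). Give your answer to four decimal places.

The conditional variance in a bivariate normal is σ_Y²(1 − ρ²), independent of x.
Var(Y | X=1.85) = (0.51)²·(1 − (0.83)²) = 0.2601·0.3111 = 0.0809.

0.0809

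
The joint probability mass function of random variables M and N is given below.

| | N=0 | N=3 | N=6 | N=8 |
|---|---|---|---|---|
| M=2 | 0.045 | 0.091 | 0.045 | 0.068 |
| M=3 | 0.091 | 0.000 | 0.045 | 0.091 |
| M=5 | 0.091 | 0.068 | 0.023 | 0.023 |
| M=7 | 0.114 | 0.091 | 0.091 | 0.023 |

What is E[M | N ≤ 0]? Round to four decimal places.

4.7390

P(N ≤ 0) = 0.341.
Σ M·P over the event = 2·(0.045) + 3·(0.091) + 5·(0.091) + 7·(0.114) = 1.616.
E[M | N ≤ 0] = (1.616) / (0.341) = 4.7390.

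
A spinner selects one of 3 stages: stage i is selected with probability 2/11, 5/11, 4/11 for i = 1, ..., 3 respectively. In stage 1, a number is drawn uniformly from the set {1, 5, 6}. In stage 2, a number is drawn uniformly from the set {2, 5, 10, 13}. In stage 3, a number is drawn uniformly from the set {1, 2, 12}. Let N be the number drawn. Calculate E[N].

E[N | stage 1] = (1+5+6)/3 = 4.
E[N | stage 2] = (2+5+10+13)/4 = 15/2.
E[N | stage 3] = (1+2+12)/3 = 5.
By the law of total expectation,
E[N] = (2/11)·(4) + (5/11)·(15/2) + (4/11)·(5) = 131/22.

131/22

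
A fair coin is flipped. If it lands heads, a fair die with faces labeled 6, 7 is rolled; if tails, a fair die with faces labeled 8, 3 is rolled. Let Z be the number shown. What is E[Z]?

E[Z | heads] = (6+7)/2 = 13/2.
E[Z | tails] = (8+3)/2 = 11/2.
E[Z] = (1/2)·(13/2) + (1/2)·(11/2) = 6.

6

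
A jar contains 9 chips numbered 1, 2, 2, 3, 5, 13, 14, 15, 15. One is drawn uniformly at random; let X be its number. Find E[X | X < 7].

P(X < 7) = 5/9.
Σ over the event: 1·1/9 + 2·2/9 + 3·1/9 + 5·1/9 = 13/9.
E[X | X < 7] = (13/9) / (5/9) = 13/5.

13/5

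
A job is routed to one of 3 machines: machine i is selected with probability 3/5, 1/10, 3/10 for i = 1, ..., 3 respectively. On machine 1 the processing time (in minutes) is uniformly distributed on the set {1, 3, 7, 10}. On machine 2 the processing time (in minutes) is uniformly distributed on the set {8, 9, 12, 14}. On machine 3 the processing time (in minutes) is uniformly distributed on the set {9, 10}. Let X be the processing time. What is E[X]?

283/40

E[X | machine 1] = (1+3+7+10)/4 = 21/4.
E[X | machine 2] = (8+9+12+14)/4 = 43/4.
E[X | machine 3] = (9+10)/2 = 19/2.
E[X] = (3/5)·(21/4) + (1/10)·(43/4) + (3/10)·(19/2) = 283/40.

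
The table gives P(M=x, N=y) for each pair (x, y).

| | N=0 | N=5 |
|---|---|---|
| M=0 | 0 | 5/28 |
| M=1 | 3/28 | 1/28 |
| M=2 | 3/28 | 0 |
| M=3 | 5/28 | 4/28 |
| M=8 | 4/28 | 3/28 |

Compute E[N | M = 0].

5

P(M = 0) = 5/28.
Σ N·P over the event = 5·(5/28) = 25/28.
E[N | M = 0] = (25/28) / (5/28) = 5.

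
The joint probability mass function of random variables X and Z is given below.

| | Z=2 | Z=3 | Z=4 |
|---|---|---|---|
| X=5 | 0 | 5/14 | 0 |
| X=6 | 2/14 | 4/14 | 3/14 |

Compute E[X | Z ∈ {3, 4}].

P(Z ∈ {3, 4}) = 6/7.
Σ X·P over the event = 5·(5/14) + 6·(4/14) + 6·(3/14) = 67/14.
E[X | Z ∈ {3, 4}] = (67/14) / (6/7) = 67/12.

67/12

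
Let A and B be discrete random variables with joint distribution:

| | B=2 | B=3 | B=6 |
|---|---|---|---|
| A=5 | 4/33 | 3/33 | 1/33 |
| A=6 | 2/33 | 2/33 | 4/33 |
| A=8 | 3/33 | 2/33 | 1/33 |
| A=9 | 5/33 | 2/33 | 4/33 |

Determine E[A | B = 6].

P(B = 6) = 10/33.
Σ A·P over the event = 5·(1/33) + 6·(4/33) + 8·(1/33) + 9·(4/33) = 73/33.
E[A | B = 6] = (73/33) / (10/33) = 73/10.

73/10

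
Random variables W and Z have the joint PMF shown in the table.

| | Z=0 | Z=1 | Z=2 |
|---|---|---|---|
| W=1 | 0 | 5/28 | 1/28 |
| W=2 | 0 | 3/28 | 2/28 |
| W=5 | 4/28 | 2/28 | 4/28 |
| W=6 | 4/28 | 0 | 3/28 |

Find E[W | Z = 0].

P(Z = 0) = 2/7.
Summing W·P(W=x,Z=y) over the conditioning event gives 11/7.
E[W | Z = 0] = (11/7) / (2/7) = 11/2.

11/2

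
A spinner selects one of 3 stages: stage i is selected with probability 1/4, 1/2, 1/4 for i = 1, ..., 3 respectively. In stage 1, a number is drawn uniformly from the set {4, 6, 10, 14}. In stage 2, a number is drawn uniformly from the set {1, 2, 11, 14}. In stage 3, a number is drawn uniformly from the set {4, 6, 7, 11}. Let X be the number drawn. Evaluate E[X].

59/8

E[X | stage 1] = (4+6+10+14)/4 = 17/2.
E[X | stage 2] = (1+2+11+14)/4 = 7.
E[X | stage 3] = (4+6+7+11)/4 = 7.
E[X] = (1/4)·(17/2) + (1/2)·(7) + (1/4)·(7) = 59/8.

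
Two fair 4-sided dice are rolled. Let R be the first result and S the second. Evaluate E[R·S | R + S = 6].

P(R + S = 6) = 3/16.
Summing RS·P(x,y) over outcomes with R + S = 6 gives 25/16.
E[R·S | R + S = 6] = (25/16) / (3/16) = 25/3.

25/3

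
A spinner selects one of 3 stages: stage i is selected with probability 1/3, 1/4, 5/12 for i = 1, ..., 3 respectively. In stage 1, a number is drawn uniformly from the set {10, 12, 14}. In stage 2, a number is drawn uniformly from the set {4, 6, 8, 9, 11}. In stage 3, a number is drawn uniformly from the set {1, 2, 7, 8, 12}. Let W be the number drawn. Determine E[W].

E[W | stage 1] = (10+12+14)/3 = 12.
E[W | stage 2] = (4+6+8+9+11)/5 = 38/5.
E[W | stage 3] = (1+2+7+8+12)/5 = 6.
By the law of total expectation,
E[W] = (1/3)·(12) + (1/4)·(38/5) + (5/12)·(6) = 42/5.

42/5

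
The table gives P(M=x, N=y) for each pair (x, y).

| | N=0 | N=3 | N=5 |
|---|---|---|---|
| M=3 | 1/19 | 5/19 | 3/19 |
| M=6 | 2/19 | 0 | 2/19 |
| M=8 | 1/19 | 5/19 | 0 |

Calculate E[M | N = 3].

11/2

P(N = 3) = 10/19.
Σ M·P over the event = 3·(5/19) + 8·(5/19) = 55/19.
E[M | N = 3] = (55/19) / (10/19) = 11/2.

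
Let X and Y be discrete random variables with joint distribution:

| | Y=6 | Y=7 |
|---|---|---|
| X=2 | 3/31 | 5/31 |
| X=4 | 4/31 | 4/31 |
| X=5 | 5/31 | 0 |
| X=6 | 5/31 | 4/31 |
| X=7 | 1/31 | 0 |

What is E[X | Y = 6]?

P(Y = 6) = 18/31.
Σ X·P over the event = 2·(3/31) + 4·(4/31) + 5·(5/31) + 6·(5/31) + 7·(1/31) = 84/31.
E[X | Y = 6] = (84/31) / (18/31) = 14/3.

14/3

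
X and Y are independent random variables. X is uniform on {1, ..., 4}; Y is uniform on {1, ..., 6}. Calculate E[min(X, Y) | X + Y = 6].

Outcomes with X + Y = 6: (1,5), (2,4), (3,3), (4,2), each with probability 1/24.
E[min(X, Y) | X + Y = 6] = (1 + 2 + 3 + 2) / 4 = 2.

2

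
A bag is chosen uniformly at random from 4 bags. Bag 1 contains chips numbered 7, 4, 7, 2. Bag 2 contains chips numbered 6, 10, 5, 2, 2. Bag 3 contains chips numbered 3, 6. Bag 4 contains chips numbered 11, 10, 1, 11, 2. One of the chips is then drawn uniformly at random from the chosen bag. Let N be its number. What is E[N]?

E[N | bag 1] = (7+4+7+2)/4 = 5.
E[N | bag 2] = (6+10+5+2+2)/5 = 5.
E[N | bag 3] = (3+6)/2 = 9/2.
E[N | bag 4] = (11+10+1+11+2)/5 = 7.
E[N] = (1/4)·(5) + (1/4)·(5) + (1/4)·(9/2) + (1/4)·(7) = 43/8.

43/8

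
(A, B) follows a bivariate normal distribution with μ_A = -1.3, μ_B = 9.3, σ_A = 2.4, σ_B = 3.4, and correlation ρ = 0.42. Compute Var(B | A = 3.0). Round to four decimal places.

The conditional variance in a bivariate normal is σ_B²(1 − ρ²), independent of x.
Var(B | A=3.0) = (3.4)²·(1 − (0.42)²) = 11.56·0.8236 = 9.5208.

9.5208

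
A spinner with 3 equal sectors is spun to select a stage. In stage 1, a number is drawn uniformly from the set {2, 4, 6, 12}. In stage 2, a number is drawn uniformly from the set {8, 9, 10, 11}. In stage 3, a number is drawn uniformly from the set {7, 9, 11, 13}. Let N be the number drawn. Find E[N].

17/2

E[N | stage 1] = (2+4+6+12)/4 = 6.
E[N | stage 2] = (8+9+10+11)/4 = 19/2.
E[N | stage 3] = (7+9+11+13)/4 = 10.
E[N] = (1/3)·(6) + (1/3)·(19/2) + (1/3)·(10) = 17/2.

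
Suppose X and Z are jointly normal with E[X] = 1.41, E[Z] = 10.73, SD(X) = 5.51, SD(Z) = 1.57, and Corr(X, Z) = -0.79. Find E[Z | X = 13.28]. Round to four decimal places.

The regression of Z on X has slope ρ·σ_Z/σ_X and passes through (μ_X, μ_Z).
E[Z | X=13.28] = 10.73 + (-0.79)·(1.57/5.51)·(13.28 − (1.41)) = 10.73 + (-0.2251)·(11.87) = 8.0581.

8.0581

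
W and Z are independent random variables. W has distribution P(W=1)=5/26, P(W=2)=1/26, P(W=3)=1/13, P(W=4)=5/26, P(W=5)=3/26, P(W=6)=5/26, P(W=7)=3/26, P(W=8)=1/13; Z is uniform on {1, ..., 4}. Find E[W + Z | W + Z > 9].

P(W + Z > 9) = 17/104.
Summing (W+Z)·P(x,y) over outcomes with W + Z > 9 gives 179/104.
E[W + Z | W + Z > 9] = (179/104) / (17/104) = 179/17.

179/17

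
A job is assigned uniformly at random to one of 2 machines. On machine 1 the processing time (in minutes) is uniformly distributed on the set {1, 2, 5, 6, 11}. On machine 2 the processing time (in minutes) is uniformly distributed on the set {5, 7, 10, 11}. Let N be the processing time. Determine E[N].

53/8

E[N | machine 1] = (1+2+5+6+11)/5 = 5.
E[N | machine 2] = (5+7+10+11)/4 = 33/4.
E[N] = (1/2)·(5) + (1/2)·(33/4) = 53/8.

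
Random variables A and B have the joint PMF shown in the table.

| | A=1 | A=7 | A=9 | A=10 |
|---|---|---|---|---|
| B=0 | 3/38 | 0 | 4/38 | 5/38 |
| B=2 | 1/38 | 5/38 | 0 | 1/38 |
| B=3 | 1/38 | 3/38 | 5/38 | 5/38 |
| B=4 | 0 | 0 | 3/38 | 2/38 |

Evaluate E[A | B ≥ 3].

P(B ≥ 3) = 1/2.
Σ A·P over the event = 1·(1/38) + 7·(3/38) + 9·(5/38) + 9·(3/38) + 10·(5/38) + 10·(2/38) = 82/19.
E[A | B ≥ 3] = (82/19) / (1/2) = 164/19.

164/19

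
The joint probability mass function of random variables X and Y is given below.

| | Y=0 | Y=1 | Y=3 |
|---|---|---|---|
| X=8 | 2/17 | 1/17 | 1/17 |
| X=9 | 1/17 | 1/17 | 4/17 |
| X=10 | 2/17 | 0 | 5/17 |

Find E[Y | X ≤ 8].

P(X ≤ 8) = 4/17.
Σ Y·P over the event = 0·(2/17) + 1·(1/17) + 3·(1/17) = 4/17.
E[Y | X ≤ 8] = (4/17) / (4/17) = 1.

1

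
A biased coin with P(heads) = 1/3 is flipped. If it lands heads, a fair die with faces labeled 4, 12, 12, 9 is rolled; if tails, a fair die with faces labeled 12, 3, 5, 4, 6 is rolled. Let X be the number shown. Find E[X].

E[X | heads] = (4+12+12+9)/4 = 37/4.
E[X | tails] = (12+3+5+4+6)/5 = 6.
E[X] = (1/3)·(37/4) + (2/3)·(6) = 85/12.

85/12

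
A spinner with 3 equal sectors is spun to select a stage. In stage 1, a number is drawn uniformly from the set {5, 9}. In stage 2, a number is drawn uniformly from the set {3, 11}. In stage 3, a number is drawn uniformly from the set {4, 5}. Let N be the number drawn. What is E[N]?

E[N | stage 1] = (5+9)/2 = 7.
E[N | stage 2] = (3+11)/2 = 7.
E[N | stage 3] = (4+5)/2 = 9/2.
E[N] = (1/3)·(7) + (1/3)·(7) + (1/3)·(9/2) = 37/6.

37/6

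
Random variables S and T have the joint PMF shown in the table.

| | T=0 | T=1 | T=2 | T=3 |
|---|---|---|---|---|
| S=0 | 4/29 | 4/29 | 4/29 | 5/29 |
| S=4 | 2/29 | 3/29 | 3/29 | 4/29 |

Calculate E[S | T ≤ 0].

4/3

P(T ≤ 0) = 6/29.
Σ S·P over the event = 0·(4/29) + 4·(2/29) = 8/29.
E[S | T ≤ 0] = (8/29) / (6/29) = 4/3.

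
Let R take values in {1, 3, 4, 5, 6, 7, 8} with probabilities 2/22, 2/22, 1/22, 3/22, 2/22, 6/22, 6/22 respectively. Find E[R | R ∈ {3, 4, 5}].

P(R ∈ {3, 4, 5}) = 3/11.
Σ over the event: 3·1/11 + 4·1/22 + 5·3/22 = 25/22.
E[R | R ∈ {3, 4, 5}] = (25/22) / (3/11) = 25/6.

25/6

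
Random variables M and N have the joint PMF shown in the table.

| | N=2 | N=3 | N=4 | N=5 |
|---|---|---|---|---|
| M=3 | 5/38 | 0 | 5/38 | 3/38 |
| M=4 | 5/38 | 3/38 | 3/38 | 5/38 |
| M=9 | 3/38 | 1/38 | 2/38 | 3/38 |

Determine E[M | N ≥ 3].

P(N ≥ 3) = 25/38.
Σ M·P over the event = 3·(5/38) + 3·(3/38) + 4·(3/38) + 4·(3/38) + 4·(5/38) + 9·(1/38) + 9·(2/38) + 9·(3/38) = 61/19.
E[M | N ≥ 3] = (61/19) / (25/38) = 122/25.

122/25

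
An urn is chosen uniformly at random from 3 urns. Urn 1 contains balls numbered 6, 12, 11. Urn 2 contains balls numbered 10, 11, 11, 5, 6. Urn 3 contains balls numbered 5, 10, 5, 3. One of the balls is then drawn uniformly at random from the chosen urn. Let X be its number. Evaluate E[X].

1441/180

E[X | urn 1] = (6+12+11)/3 = 29/3.
E[X | urn 2] = (10+11+11+5+6)/5 = 43/5.
E[X | urn 3] = (5+10+5+3)/4 = 23/4.
E[X] = (1/3)·(29/3) + (1/3)·(43/5) + (1/3)·(23/4) = 1441/180.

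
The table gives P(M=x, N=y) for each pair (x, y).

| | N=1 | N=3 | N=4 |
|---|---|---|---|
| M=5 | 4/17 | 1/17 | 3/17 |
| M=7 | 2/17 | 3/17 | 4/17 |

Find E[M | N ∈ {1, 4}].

P(N ∈ {1, 4}) = 13/17.
Summing M·P(M=x,N=y) over the conditioning event gives 77/17.
E[M | N ∈ {1, 4}] = (77/17) / (13/17) = 77/13.

77/13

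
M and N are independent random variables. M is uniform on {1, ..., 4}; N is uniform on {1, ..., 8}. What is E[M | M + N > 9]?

10/3

P(M + N > 9) = 3/16.
Summing M·P(x,y) over outcomes with M + N > 9 gives 5/8.
E[M | M + N > 9] = (5/8) / (3/16) = 10/3.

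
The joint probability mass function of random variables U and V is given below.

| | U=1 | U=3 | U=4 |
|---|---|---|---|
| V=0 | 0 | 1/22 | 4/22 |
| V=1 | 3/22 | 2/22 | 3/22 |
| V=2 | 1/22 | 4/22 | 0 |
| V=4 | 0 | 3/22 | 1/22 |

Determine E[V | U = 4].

7/8

P(U = 4) = 4/11.
Σ V·P over the event = 0·(4/22) + 1·(3/22) + 4·(1/22) = 7/22.
E[V | U = 4] = (7/22) / (4/11) = 7/8.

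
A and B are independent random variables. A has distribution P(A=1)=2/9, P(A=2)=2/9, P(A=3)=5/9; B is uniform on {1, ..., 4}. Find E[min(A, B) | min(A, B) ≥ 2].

P(min(A, B) ≥ 2) = 7/12.
Summing min(A,B)·P(x,y) over outcomes with min(A, B) ≥ 2 gives 13/9.
E[min(A, B) | min(A, B) ≥ 2] = (13/9) / (7/12) = 52/21.

52/21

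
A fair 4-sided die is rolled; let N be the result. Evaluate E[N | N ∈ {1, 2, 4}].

P(N ∈ {1, 2, 4}) = 3/4.
Σ over the event: 1·1/4 + 2·1/4 + 4·1/4 = 7/4.
E[N | N ∈ {1, 2, 4}] = (7/4) / (3/4) = 7/3.

7/3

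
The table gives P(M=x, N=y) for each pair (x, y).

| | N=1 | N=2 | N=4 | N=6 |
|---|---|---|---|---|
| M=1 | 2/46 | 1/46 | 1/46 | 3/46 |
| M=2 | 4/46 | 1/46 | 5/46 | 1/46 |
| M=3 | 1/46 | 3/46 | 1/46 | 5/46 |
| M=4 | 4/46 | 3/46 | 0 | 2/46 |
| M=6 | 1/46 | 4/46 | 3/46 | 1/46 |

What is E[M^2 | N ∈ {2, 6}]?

P(N ∈ {2, 6}) = 12/23.
Summing M^2·P(M=x,N=y) over the conditioning event gives 172/23.
E[M^2 | N ∈ {2, 6}] = (172/23) / (12/23) = 43/3.

43/3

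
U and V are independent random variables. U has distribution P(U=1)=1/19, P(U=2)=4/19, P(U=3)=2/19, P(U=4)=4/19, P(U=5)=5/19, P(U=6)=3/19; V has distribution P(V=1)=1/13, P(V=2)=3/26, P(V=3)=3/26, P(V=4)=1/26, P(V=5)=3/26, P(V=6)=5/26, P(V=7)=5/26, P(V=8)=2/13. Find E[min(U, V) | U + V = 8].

142/59

P(U + V = 8) = 59/494.
Summing min(U,V)·P(x,y) over outcomes with U + V = 8 gives 71/247.
E[min(U, V) | U + V = 8] = (71/247) / (59/494) = 142/59.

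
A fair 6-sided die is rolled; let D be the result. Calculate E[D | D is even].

4

Given D is even, D is equally likely to be any of {2, 4, 6}.
E[D | D is even] = (2 + 4 + 6) / 3 = 4.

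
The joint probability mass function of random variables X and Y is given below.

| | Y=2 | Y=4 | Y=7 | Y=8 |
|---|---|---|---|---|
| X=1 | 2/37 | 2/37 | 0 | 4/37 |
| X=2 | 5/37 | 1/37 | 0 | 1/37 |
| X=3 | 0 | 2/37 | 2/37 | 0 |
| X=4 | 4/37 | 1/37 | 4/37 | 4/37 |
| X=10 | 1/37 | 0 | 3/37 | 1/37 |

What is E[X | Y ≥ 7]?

P(Y ≥ 7) = 19/37.
Σ X·P over the event = 1·(4/37) + 2·(1/37) + 3·(2/37) + 4·(4/37) + 4·(4/37) + 10·(3/37) + 10·(1/37) = 84/37.
E[X | Y ≥ 7] = (84/37) / (19/37) = 84/19.

84/19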